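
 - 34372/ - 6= 5728 + 2/3  =  5728.67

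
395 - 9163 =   -  8768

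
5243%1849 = 1545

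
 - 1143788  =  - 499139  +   - 644649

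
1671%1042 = 629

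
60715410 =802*75705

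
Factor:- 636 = -2^2 * 3^1*53^1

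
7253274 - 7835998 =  - 582724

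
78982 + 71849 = 150831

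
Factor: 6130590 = 2^1*3^1*5^1*204353^1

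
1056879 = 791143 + 265736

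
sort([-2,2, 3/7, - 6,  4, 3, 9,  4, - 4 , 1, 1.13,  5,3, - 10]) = [-10, - 6, - 4, - 2, 3/7,1,  1.13,2,3, 3, 4, 4,5 , 9]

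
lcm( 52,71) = 3692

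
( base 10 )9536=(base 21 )10D2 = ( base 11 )718A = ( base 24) GD8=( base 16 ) 2540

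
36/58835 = 36/58835 = 0.00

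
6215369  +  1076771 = 7292140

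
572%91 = 26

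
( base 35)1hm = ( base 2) 11100110010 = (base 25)2nh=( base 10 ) 1842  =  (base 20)4C2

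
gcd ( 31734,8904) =6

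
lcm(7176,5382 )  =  21528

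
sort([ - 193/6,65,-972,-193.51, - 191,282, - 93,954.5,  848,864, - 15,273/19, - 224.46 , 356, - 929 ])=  [ - 972,-929, - 224.46,-193.51, - 191,-93, - 193/6, - 15, 273/19,65, 282,356,848, 864,954.5]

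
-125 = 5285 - 5410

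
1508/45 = 1508/45 = 33.51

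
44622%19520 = 5582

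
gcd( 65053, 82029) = 1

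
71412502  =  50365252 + 21047250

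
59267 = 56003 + 3264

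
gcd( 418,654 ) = 2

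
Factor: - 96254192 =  - 2^4 *769^1*7823^1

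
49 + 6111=6160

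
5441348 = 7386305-1944957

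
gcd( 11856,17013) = 3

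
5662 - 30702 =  - 25040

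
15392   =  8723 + 6669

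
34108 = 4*8527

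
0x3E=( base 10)62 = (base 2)111110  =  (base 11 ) 57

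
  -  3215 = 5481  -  8696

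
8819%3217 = 2385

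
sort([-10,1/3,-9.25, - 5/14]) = [  -  10, - 9.25, - 5/14 , 1/3 ] 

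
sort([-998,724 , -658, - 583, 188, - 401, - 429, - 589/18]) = [ -998, - 658, - 583,-429, - 401,- 589/18, 188,724] 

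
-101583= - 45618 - 55965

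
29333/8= 3666+ 5/8  =  3666.62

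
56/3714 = 28/1857  =  0.02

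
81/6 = 27/2  =  13.50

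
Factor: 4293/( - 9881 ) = - 3^4*41^( - 1) * 53^1*241^( - 1 ) 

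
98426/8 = 12303 + 1/4 = 12303.25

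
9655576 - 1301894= 8353682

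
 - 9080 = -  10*908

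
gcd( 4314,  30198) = 4314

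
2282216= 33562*68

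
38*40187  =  1527106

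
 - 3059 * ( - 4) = 12236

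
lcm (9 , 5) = 45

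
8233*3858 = 31762914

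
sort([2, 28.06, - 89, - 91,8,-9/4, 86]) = [ - 91, - 89,  -  9/4, 2, 8,28.06,86]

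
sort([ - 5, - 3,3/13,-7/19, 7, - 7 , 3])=[  -  7, - 5  ,- 3, - 7/19,3/13, 3, 7]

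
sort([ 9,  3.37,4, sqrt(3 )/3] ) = [sqrt(3 )/3, 3.37, 4,9 ] 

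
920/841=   1 + 79/841= 1.09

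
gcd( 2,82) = 2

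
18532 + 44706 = 63238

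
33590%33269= 321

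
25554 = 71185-45631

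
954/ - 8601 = - 1+2549/2867 = - 0.11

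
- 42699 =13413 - 56112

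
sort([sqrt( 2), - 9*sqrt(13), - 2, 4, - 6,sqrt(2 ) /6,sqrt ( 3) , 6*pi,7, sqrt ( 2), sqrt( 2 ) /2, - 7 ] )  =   [- 9*sqrt( 13 ),-7,  -  6, - 2, sqrt ( 2 )/6,  sqrt( 2)/2,sqrt( 2),  sqrt( 2),sqrt (3), 4,7, 6*pi ] 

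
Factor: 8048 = 2^4*503^1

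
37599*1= 37599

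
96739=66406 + 30333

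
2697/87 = 31=31.00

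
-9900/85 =- 1980/17=- 116.47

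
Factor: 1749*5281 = 9236469 = 3^1*11^1*53^1*5281^1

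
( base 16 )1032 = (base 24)74i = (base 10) 4146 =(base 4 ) 1000302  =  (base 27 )5IF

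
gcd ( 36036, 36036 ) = 36036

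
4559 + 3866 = 8425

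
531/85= 6 + 21/85 =6.25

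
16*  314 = 5024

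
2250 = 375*6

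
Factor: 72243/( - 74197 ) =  - 3^2*23^1*349^1*74197^( - 1) 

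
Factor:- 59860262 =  - 2^1*7^2*11^1*55529^1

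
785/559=1+226/559= 1.40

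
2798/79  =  35 + 33/79=35.42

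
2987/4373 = 2987/4373=0.68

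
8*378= 3024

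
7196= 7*1028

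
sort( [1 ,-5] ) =[- 5,1]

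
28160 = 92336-64176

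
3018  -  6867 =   -  3849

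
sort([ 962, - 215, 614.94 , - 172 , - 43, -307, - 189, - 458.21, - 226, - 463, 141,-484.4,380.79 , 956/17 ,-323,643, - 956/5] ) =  [  -  484.4, - 463, - 458.21,-323, - 307, - 226, - 215,-956/5, - 189, - 172, - 43,956/17, 141,380.79, 614.94,643,962 ] 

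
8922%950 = 372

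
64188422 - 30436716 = 33751706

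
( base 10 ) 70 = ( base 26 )2i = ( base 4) 1012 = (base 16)46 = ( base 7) 130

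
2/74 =1/37= 0.03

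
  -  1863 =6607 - 8470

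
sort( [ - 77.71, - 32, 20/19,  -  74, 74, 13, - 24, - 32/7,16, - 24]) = [- 77.71, - 74, - 32, - 24, - 24, - 32/7, 20/19, 13,16, 74 ] 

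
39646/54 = 734 + 5/27 = 734.19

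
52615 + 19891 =72506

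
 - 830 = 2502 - 3332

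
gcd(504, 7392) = 168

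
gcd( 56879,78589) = 1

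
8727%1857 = 1299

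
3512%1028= 428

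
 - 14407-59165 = -73572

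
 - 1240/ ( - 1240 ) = 1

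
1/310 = 1/310 = 0.00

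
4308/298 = 2154/149 = 14.46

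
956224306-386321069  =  569903237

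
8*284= 2272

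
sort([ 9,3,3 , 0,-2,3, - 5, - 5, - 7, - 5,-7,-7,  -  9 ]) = [  -  9,-7,-7,-7, - 5,  -  5,-5, - 2, 0,3,3, 3,9]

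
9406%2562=1720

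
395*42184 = 16662680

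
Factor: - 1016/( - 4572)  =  2^1*3^ ( - 2 ) = 2/9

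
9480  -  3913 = 5567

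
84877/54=1571  +  43/54 = 1571.80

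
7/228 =7/228 =0.03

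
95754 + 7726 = 103480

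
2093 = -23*( - 91)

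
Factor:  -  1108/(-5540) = 1/5 = 5^ ( - 1)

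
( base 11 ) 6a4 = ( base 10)840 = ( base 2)1101001000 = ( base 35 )o0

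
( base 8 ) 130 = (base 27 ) 37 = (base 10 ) 88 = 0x58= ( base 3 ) 10021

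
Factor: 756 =2^2*3^3*7^1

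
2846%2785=61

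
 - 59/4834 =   -  59/4834 = - 0.01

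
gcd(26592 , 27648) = 96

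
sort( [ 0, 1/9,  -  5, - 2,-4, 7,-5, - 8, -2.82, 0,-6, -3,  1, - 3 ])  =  [  -  8, - 6,  -  5, - 5, - 4, - 3, - 3, - 2.82, - 2, 0, 0,1/9, 1,7]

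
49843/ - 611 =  - 82 + 259/611 =- 81.58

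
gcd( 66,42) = 6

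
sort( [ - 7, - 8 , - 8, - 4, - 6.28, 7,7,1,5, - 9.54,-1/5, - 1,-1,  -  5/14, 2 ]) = [ - 9.54, -8, - 8, - 7, - 6.28, - 4, - 1, - 1, - 5/14, - 1/5,1,2,5, 7,7]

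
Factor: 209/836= 2^( - 2) = 1/4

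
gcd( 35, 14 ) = 7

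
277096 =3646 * 76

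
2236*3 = 6708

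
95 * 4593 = 436335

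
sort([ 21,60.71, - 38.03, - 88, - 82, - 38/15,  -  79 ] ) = [ - 88, - 82, - 79 , - 38.03, - 38/15,21, 60.71]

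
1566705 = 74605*21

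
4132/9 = 4132/9 = 459.11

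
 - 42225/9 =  - 14075/3 = - 4691.67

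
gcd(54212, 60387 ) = 1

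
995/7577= 995/7577 = 0.13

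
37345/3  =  12448 + 1/3 = 12448.33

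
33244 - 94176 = -60932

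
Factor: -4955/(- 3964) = 2^( - 2) * 5^1 = 5/4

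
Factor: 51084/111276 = 129/281 = 3^1*  43^1*281^( - 1)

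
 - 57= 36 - 93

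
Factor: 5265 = 3^4*5^1* 13^1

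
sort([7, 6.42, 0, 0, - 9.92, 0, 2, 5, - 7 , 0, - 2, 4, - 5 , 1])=[ - 9.92, - 7, - 5, - 2,0, 0,0,0, 1,2, 4,5, 6.42, 7 ] 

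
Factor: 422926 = 2^1 *7^1 * 17^1*1777^1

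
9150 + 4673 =13823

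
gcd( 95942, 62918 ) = 2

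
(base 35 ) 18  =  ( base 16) 2b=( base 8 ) 53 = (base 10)43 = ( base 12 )37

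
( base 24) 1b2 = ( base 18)2ae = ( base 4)31022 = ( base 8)1512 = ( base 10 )842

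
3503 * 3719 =13027657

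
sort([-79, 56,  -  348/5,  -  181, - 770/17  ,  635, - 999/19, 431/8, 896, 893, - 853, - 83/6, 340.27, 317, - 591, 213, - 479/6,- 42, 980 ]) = [ - 853,-591, - 181, - 479/6, - 79, - 348/5,-999/19, - 770/17, - 42,-83/6,431/8,56,  213, 317 , 340.27,635,  893, 896 , 980 ] 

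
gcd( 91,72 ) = 1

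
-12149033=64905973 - 77055006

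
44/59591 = 44/59591 =0.00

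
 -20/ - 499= 20/499 = 0.04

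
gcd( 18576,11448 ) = 216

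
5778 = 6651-873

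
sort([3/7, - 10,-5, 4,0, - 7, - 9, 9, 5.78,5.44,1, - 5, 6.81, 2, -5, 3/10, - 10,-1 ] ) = [-10,-10, - 9, - 7, - 5, - 5, - 5, - 1, 0, 3/10,3/7, 1, 2, 4,5.44,  5.78, 6.81,9] 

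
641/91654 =641/91654 = 0.01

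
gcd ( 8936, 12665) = 1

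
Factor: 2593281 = 3^1*864427^1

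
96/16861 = 96/16861 = 0.01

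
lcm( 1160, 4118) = 82360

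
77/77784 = 11/11112 = 0.00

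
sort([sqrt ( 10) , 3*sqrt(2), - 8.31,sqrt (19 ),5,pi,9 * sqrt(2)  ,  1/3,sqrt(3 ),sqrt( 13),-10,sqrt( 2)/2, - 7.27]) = [ - 10, - 8.31, - 7.27 , 1/3,sqrt ( 2)/2,sqrt( 3),pi, sqrt ( 10),sqrt (13 ),  3*sqrt(2), sqrt(19) , 5, 9* sqrt (2) ] 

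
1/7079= 1/7079 = 0.00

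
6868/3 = 2289 + 1/3= 2289.33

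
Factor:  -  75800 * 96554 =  - 2^4 * 5^2*23^1*379^1 *2099^1 = -  7318793200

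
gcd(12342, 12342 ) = 12342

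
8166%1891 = 602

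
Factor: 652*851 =2^2*23^1 *37^1*163^1 = 554852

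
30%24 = 6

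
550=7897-7347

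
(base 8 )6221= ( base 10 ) 3217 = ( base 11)2465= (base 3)11102011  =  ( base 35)2LW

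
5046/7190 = 2523/3595  =  0.70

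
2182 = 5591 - 3409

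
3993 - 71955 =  - 67962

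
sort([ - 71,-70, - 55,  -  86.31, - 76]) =[ - 86.31, - 76 , - 71, - 70, - 55 ]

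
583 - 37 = 546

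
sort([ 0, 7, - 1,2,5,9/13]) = [ - 1 , 0, 9/13, 2,5, 7] 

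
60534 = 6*10089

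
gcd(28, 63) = 7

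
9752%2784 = 1400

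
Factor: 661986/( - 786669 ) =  - 738/877 = - 2^1*3^2*41^1*877^(- 1)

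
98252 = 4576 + 93676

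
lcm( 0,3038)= 0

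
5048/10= 504+4/5=504.80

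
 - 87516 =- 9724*9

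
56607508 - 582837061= - 526229553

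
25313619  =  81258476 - 55944857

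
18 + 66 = 84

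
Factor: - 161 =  - 7^1 * 23^1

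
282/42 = 6 + 5/7 = 6.71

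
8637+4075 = 12712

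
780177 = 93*8389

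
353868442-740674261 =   -  386805819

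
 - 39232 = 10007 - 49239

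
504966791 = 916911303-411944512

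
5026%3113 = 1913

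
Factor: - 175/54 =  - 2^ (- 1 ) * 3^ ( - 3) * 5^2 * 7^1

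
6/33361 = 6/33361 = 0.00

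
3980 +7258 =11238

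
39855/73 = 545+70/73 =545.96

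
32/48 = 2/3 = 0.67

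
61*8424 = 513864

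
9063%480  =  423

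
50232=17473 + 32759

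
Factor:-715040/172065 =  - 143008/34413 = -2^5*3^( -1)*41^1*109^1*11471^(-1 ) 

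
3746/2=1873 = 1873.00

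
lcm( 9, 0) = 0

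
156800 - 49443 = 107357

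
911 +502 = 1413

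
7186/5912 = 3593/2956 =1.22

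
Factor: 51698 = 2^1 * 25849^1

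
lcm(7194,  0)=0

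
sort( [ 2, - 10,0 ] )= [ - 10,0,2 ]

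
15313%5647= 4019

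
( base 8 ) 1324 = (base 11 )5A9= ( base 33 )lv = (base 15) 334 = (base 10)724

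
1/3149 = 1/3149   =  0.00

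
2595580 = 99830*26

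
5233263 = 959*5457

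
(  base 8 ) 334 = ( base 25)8k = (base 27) 84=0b11011100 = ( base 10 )220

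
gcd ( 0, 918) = 918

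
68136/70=973 + 13/35= 973.37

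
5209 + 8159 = 13368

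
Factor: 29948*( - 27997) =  - 2^2*7487^1*27997^1 = - 838454156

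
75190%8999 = 3198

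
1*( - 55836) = -55836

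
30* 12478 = 374340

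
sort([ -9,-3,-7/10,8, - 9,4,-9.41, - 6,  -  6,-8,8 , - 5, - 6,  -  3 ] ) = [ - 9.41, - 9 , -9 , -8,-6, - 6, - 6, -5, - 3,-3,-7/10,4,8,  8]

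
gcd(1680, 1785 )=105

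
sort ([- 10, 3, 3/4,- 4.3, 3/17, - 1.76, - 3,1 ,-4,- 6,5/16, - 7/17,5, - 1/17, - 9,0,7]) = [-10, - 9, - 6, - 4.3, - 4, - 3 , - 1.76, - 7/17 , - 1/17, 0,3/17 , 5/16, 3/4, 1, 3, 5 , 7]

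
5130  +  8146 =13276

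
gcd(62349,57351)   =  21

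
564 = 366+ 198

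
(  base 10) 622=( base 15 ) 2B7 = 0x26e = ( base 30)km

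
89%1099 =89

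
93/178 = 93/178 = 0.52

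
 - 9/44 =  - 1+ 35/44  =  - 0.20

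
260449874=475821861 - 215371987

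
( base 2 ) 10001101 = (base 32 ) 4D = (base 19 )78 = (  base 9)166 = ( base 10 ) 141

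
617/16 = 38+9/16=38.56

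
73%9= 1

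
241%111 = 19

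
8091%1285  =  381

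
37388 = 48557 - 11169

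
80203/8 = 10025 + 3/8   =  10025.38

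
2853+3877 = 6730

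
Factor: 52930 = 2^1*5^1 * 67^1 *79^1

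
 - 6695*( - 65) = 435175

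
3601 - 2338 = 1263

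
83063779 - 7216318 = 75847461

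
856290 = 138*6205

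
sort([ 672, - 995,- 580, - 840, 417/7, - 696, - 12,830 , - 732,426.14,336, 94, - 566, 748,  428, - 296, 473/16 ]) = [ - 995, - 840, - 732,-696, - 580, - 566, - 296,-12,473/16, 417/7,94, 336, 426.14,428, 672,  748, 830 ]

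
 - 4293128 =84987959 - 89281087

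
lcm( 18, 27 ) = 54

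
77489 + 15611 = 93100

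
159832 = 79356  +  80476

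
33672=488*69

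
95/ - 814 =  -1 + 719/814 = - 0.12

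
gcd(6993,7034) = 1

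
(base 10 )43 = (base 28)1F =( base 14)31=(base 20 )23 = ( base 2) 101011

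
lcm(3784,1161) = 102168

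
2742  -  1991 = 751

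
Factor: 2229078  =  2^1*3^1*371513^1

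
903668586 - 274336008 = 629332578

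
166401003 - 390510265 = -224109262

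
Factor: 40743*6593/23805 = 3^2*5^( - 1 )*19^1*23^ ( - 2)*347^1*503^1 =29846511/2645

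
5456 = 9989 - 4533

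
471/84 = 157/28 = 5.61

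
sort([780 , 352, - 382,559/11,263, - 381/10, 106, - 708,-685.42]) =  [-708,-685.42, - 382 , - 381/10, 559/11,  106, 263  ,  352,780]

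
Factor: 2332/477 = 2^2*3^( - 2 )*11^1 = 44/9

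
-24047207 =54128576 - 78175783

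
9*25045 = 225405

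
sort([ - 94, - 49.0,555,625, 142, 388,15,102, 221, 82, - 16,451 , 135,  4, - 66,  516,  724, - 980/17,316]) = [ - 94,-66,-980/17, - 49.0,  -  16, 4,15,82,102,135,142,221,316,388,451,  516,555, 625,724 ] 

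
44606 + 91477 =136083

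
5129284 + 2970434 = 8099718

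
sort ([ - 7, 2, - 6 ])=[ - 7,  -  6, 2 ]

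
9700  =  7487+2213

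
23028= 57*404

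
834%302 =230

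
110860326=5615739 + 105244587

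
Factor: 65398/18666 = 3^( - 2)*17^(  -  1 )*19^1*61^( - 1) *1721^1 = 32699/9333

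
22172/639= 34+446/639 = 34.70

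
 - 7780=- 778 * 10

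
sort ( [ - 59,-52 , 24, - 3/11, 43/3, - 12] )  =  [ - 59 , - 52, - 12, - 3/11 , 43/3 , 24 ]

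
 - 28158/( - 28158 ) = 1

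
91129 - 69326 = 21803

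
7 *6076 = 42532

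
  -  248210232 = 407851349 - 656061581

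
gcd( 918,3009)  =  51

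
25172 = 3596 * 7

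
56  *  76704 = 4295424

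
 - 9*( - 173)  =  1557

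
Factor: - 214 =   -  2^1*107^1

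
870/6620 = 87/662 =0.13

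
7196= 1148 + 6048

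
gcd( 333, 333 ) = 333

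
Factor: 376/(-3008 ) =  - 1/8  =  - 2^( - 3) 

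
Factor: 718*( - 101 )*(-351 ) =25453818 =2^1*3^3 * 13^1*101^1*359^1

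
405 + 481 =886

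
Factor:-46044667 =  - 46044667^1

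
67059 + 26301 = 93360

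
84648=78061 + 6587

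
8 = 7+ 1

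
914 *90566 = 82777324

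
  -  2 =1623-1625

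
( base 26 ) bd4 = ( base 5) 222103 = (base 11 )5931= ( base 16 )1e62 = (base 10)7778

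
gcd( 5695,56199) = 1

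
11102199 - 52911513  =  -41809314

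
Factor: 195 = 3^1*5^1* 13^1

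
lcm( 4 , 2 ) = 4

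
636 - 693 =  - 57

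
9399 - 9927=  -  528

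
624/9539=624/9539 = 0.07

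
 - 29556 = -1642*18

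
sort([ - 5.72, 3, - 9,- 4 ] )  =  [-9, - 5.72, - 4,3 ]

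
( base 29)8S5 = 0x1d79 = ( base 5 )220140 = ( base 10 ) 7545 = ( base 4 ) 1311321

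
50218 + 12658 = 62876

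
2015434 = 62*32507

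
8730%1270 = 1110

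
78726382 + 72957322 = 151683704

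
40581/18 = 4509/2 = 2254.50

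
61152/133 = 8736/19 = 459.79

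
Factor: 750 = 2^1* 3^1* 5^3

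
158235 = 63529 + 94706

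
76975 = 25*3079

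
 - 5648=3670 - 9318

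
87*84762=7374294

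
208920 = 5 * 41784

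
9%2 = 1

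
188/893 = 4/19 = 0.21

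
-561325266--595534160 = 34208894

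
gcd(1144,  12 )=4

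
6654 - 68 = 6586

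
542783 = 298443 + 244340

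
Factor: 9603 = 3^2 * 11^1*97^1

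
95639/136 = 95639/136 = 703.23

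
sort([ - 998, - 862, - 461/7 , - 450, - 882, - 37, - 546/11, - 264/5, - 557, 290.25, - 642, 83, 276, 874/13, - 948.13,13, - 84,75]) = [ - 998, - 948.13, - 882, - 862, - 642, - 557, - 450 ,-84,- 461/7, - 264/5 ,-546/11, - 37, 13, 874/13, 75,  83,276,290.25] 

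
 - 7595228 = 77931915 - 85527143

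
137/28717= 137/28717 = 0.00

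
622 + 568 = 1190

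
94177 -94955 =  - 778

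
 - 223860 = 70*( - 3198 ) 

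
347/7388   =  347/7388 = 0.05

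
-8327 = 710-9037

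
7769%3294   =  1181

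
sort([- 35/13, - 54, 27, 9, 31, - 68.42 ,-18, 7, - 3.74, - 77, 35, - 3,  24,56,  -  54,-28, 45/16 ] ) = [ - 77, - 68.42, - 54,  -  54, - 28 , - 18, - 3.74, - 3,  -  35/13,  45/16,7, 9, 24 , 27, 31, 35 , 56 ] 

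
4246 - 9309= - 5063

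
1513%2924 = 1513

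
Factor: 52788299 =52788299^1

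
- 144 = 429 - 573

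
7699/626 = 7699/626  =  12.30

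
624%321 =303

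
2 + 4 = 6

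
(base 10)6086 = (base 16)17C6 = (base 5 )143321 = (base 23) bbe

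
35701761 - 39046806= - 3345045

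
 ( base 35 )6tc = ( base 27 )BD7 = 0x20B9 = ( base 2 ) 10000010111001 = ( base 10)8377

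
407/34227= 407/34227 = 0.01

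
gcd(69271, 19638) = 1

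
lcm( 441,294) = 882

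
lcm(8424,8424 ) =8424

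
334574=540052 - 205478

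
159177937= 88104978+71072959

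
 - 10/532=  -  1 + 261/266 = - 0.02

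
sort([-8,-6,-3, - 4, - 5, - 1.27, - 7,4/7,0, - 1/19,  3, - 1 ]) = [ - 8, - 7, - 6  ,-5, - 4, - 3, - 1.27,  -  1, - 1/19,0,4/7,3 ]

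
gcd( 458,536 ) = 2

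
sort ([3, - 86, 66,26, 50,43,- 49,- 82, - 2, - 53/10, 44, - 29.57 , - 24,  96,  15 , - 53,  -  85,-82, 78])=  [-86, - 85, - 82, - 82, - 53,-49, - 29.57, - 24, - 53/10,-2,3, 15,26 , 43, 44, 50,66, 78, 96]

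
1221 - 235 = 986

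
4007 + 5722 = 9729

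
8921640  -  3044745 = 5876895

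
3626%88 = 18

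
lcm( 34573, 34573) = 34573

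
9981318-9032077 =949241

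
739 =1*739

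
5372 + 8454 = 13826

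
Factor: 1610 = 2^1*5^1*7^1*23^1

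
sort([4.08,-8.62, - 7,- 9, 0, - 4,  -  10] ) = [ - 10, - 9,- 8.62, - 7,-4,0,4.08] 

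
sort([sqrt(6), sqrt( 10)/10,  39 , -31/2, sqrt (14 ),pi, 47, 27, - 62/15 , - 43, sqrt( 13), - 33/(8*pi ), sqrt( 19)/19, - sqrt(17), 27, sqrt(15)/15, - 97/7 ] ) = [ - 43,- 31/2, -97/7, - 62/15, - sqrt(17), - 33/ (8*pi), sqrt(19)/19,sqrt(15)/15,  sqrt(10)/10, sqrt(6), pi,sqrt(13), sqrt( 14),  27, 27 , 39, 47]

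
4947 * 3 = 14841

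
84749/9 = 84749/9 = 9416.56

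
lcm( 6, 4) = 12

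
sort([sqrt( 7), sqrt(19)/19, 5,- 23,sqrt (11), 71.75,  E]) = [ - 23, sqrt(19)/19,sqrt(7), E, sqrt ( 11), 5,71.75]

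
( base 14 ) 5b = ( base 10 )81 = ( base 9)100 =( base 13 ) 63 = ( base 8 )121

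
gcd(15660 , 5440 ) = 20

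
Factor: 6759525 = 3^1*5^2*90127^1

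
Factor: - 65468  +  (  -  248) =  - 65716 = - 2^2*7^1*2347^1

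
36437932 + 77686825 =114124757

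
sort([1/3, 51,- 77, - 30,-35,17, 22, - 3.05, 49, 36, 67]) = [ - 77, - 35, - 30, - 3.05,1/3,17, 22,36, 49 , 51, 67 ]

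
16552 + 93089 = 109641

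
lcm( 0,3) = 0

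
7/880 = 7/880 = 0.01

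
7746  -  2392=5354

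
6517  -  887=5630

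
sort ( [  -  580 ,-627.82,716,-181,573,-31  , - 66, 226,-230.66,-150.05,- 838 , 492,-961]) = [ - 961,-838, - 627.82 ,-580, - 230.66, - 181,-150.05 , - 66 ,  -  31,226,492, 573,716]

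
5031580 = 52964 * 95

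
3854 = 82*47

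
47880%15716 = 732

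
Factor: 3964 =2^2 *991^1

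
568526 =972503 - 403977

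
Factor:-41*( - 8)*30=9840= 2^4 * 3^1*5^1*41^1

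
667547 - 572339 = 95208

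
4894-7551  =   - 2657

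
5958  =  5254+704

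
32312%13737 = 4838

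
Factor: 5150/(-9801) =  - 2^1 * 3^( -4 )*5^2*11^(  -  2)*103^1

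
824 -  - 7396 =8220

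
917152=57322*16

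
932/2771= 932/2771 = 0.34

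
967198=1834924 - 867726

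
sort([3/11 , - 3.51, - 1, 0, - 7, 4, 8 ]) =[-7,-3.51, - 1,  0,3/11,4,  8 ]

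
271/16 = 16 +15/16=16.94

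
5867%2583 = 701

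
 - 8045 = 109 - 8154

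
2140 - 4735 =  - 2595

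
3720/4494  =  620/749 = 0.83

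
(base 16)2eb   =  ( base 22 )1bl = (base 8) 1353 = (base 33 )ML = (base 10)747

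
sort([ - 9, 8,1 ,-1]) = [-9, - 1,1,  8 ]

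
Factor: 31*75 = 3^1*5^2* 31^1= 2325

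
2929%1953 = 976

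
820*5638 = 4623160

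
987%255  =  222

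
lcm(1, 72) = 72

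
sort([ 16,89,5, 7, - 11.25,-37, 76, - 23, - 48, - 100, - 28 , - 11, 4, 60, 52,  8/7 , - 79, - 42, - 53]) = [ - 100, - 79, - 53, - 48 ,-42, - 37,-28, - 23 , - 11.25, - 11 , 8/7,  4, 5, 7 , 16,52,60, 76, 89 ]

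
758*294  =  222852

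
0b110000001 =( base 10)385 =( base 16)181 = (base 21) i7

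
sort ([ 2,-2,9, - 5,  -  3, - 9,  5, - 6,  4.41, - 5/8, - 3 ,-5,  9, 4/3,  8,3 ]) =[  -  9, - 6,-5 ,-5, - 3,-3, - 2, - 5/8,4/3,  2 , 3,  4.41,5, 8,9,9 ] 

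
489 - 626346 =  - 625857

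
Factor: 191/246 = 2^(  -  1 ) * 3^( - 1)*41^ ( - 1)*191^1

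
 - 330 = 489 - 819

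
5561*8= 44488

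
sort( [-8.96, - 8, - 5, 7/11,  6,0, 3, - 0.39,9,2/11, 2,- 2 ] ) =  [ - 8.96, - 8, - 5, - 2, - 0.39, 0 , 2/11,7/11,2, 3, 6, 9]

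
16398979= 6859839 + 9539140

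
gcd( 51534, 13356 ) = 126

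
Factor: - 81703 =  - 81703^1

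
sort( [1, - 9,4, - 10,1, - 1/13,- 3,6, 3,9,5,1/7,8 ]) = [ - 10,-9 , - 3, - 1/13,1/7, 1,1 , 3,4,  5, 6 , 8,9]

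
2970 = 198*15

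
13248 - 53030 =  -  39782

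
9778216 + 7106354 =16884570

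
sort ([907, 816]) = [816,907] 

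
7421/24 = 309 + 5/24  =  309.21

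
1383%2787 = 1383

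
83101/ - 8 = -83101/8= - 10387.62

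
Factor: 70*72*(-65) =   -  2^4*3^2 * 5^2*7^1*13^1 = - 327600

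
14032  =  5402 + 8630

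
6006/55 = 546/5 = 109.20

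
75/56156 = 75/56156 = 0.00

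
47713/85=47713/85= 561.33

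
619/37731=619/37731 = 0.02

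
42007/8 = 5250+7/8 = 5250.88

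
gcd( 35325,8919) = 9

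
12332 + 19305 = 31637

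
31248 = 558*56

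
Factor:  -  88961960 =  - 2^3*5^1*1033^1*2153^1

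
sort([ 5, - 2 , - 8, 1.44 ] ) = [-8, - 2,1.44,5]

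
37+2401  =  2438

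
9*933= 8397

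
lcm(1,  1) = 1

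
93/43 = 2 + 7/43 = 2.16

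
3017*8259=24917403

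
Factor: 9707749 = 283^1* 34303^1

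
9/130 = 9/130 = 0.07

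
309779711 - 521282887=-211503176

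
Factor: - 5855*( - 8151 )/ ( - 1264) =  -2^ ( - 4)*3^1*5^1*11^1*13^1*19^1*79^( - 1)*1171^1 = -47724105/1264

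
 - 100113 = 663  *( - 151 )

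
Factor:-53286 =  - 2^1*3^1*83^1*107^1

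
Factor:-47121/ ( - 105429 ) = 139^1*311^( - 1 )  =  139/311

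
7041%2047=900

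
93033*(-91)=-8466003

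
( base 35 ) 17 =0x2A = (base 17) 28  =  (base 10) 42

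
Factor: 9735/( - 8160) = - 649/544  =  -2^ ( - 5)*11^1*17^(-1)*59^1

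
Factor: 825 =3^1*5^2*11^1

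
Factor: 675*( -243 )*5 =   -  820125=- 3^8 * 5^3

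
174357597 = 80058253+94299344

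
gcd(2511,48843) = 81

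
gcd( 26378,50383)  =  1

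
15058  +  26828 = 41886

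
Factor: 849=3^1 * 283^1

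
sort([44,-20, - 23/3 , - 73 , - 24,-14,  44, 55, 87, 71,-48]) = [-73, - 48, - 24,-20,  -  14,-23/3,44, 44, 55, 71,  87 ]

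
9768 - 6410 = 3358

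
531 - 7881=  - 7350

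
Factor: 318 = 2^1*3^1*53^1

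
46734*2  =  93468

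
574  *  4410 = 2531340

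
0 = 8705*0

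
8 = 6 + 2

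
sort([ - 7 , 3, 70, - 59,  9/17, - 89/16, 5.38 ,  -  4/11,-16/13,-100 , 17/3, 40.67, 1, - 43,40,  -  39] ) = [-100,-59,-43 , - 39,  -  7,-89/16, -16/13, -4/11,  9/17, 1,3,5.38,  17/3,  40, 40.67,  70]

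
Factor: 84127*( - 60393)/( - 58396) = 5080681911/58396  =  2^( - 2)*3^1*13^( -1) * 41^1*491^1*1123^ ( - 1)*84127^1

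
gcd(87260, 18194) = 2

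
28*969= 27132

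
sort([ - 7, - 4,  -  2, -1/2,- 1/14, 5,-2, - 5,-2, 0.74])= [ - 7, - 5, - 4, - 2, - 2,-2 , - 1/2, - 1/14,0.74, 5]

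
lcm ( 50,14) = 350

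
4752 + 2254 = 7006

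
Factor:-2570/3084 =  - 2^ ( - 1)*3^( -1)*5^1= - 5/6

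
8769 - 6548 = 2221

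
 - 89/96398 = - 89/96398 = - 0.00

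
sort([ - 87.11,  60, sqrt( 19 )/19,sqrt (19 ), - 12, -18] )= [ - 87.11, -18,-12,  sqrt( 19 ) /19, sqrt( 19 ), 60] 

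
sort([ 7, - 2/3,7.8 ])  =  [-2/3 , 7, 7.8]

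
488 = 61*8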